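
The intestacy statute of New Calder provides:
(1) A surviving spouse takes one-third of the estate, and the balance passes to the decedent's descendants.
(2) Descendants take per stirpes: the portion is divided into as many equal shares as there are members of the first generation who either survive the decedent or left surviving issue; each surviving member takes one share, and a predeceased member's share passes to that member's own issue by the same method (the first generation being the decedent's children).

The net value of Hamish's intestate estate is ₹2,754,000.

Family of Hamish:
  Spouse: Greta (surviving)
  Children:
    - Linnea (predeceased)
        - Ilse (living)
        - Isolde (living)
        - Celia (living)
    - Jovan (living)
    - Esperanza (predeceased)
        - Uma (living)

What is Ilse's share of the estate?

Ilse receives ₹204,000.

Greta takes one-third of ₹2,754,000 = ₹918,000. The remaining ₹1,836,000 passes to the descendants.
The descendants' portion (₹1,836,000) is divided into 3 shares of ₹612,000: Jovan takes ₹612,000; Linnea's ₹612,000 share passes to Linnea's issue; Esperanza's ₹612,000 share passes to Esperanza's issue.
Linnea's share (₹612,000) is divided into 3 shares of ₹204,000: Ilse, Isolde, and Celia each take ₹204,000.
Esperanza's share (₹612,000) passes entirely to Uma.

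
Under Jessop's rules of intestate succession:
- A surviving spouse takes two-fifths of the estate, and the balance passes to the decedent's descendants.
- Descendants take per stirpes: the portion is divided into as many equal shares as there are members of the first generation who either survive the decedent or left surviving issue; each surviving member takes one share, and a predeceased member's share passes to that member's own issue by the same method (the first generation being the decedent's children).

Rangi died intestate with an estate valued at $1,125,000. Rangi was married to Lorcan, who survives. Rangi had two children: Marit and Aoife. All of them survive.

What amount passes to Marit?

Marit receives $337,500.

Lorcan takes two-fifths of $1,125,000 = $450,000. The remaining $675,000 passes to the descendants.
The descendants' portion ($675,000) is divided into 2 shares of $337,500: Marit and Aoife each take $337,500.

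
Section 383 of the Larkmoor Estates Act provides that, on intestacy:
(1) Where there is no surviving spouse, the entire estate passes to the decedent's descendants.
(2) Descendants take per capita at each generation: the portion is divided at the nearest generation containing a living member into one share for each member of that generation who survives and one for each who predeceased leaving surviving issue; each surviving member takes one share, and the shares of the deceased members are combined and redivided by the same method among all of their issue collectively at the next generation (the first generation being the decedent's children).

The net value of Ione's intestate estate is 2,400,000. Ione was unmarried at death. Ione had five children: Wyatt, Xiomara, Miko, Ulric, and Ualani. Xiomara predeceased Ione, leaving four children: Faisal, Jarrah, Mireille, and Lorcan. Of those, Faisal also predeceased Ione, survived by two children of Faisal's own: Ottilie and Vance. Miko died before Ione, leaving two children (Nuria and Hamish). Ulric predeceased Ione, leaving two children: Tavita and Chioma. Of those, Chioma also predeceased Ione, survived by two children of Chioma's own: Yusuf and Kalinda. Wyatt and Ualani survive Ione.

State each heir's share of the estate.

Wyatt: 480,000; Ottilie: 90,000; Vance: 90,000; Jarrah: 180,000; Mireille: 180,000; Lorcan: 180,000; Nuria: 180,000; Hamish: 180,000; Tavita: 180,000; Yusuf: 90,000; Kalinda: 90,000; Ualani: 480,000

The entire 2,400,000 passes to the descendants.
That amount (2,400,000) is divided at the children's generation into 5 shares of 480,000. Wyatt and Ualani each take 480,000. The 3 shares of the deceased (Xiomara, Miko, and Ulric) are combined into a pool of 1,440,000.
That pool (1,440,000) is divided at the grandchildren's generation into 8 shares of 180,000. Jarrah, Mireille, Lorcan, Nuria, Hamish, and Tavita each take 180,000. The 2 shares of the deceased (Faisal and Chioma) are combined into a pool of 360,000.
That pool (360,000) is divided at the great-grandchildren's generation equally among Ottilie, Vance, Yusuf, and Kalinda: 90,000 each.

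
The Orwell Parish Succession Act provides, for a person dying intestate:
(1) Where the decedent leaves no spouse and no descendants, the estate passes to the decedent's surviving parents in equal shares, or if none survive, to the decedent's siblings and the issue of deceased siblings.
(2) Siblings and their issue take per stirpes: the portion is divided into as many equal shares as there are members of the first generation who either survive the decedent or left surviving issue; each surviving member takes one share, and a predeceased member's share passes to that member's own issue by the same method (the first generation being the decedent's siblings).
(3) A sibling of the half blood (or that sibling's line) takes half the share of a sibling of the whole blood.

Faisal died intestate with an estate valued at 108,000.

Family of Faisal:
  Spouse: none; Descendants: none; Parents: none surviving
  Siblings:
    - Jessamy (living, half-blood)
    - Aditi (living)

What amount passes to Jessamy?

The entire 108,000 passes to the siblings and their issue.
Counting each half-blood sibling's line as half a unit, there are 3/2 units in 108,000, so one unit is 72,000. Whole-blood lines (Aditi) take 72,000 each; half-blood lines (Jessamy) take 36,000 each.

Jessamy receives 36,000.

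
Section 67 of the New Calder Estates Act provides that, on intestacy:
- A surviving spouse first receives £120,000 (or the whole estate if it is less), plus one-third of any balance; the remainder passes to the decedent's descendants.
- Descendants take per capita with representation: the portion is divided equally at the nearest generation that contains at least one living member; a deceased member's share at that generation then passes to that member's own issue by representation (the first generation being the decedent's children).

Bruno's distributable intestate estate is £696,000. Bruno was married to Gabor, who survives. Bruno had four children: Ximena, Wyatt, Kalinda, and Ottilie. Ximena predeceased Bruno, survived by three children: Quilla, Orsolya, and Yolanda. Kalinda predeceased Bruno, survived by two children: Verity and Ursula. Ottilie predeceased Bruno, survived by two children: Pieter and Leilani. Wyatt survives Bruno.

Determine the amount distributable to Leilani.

Gabor first takes £120,000, leaving a balance of £576,000. Gabor then takes one-third of the balance (£192,000), for a total of £312,000. The remaining £384,000 passes to the descendants.
The descendants' portion (£384,000) is divided into 4 shares of £96,000: Wyatt takes £96,000; Ximena's £96,000 share passes to Ximena's issue; Kalinda's £96,000 share passes to Kalinda's issue; Ottilie's £96,000 share passes to Ottilie's issue.
Ximena's share (£96,000) is divided into 3 shares of £32,000: Quilla, Orsolya, and Yolanda each take £32,000.
Kalinda's share (£96,000) is divided into 2 shares of £48,000: Verity and Ursula each take £48,000.
Ottilie's share (£96,000) is divided into 2 shares of £48,000: Pieter and Leilani each take £48,000.

Leilani receives £48,000.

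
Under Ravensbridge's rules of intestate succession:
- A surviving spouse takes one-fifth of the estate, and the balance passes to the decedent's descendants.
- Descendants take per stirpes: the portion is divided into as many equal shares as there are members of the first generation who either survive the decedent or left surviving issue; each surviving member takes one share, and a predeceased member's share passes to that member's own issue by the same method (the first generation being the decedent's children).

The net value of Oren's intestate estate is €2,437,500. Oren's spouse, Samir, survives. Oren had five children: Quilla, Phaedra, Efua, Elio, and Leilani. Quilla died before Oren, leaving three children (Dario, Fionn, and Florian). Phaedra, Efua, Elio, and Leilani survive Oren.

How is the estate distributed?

Samir: €487,500; Dario: €130,000; Fionn: €130,000; Florian: €130,000; Phaedra: €390,000; Efua: €390,000; Elio: €390,000; Leilani: €390,000

Samir takes one-fifth of €2,437,500 = €487,500. The remaining €1,950,000 passes to the descendants.
The descendants' portion (€1,950,000) is divided into 5 shares of €390,000: Phaedra, Efua, Elio, and Leilani each take €390,000; Quilla's €390,000 share passes to Quilla's issue.
Quilla's share (€390,000) is divided into 3 shares of €130,000: Dario, Fionn, and Florian each take €130,000.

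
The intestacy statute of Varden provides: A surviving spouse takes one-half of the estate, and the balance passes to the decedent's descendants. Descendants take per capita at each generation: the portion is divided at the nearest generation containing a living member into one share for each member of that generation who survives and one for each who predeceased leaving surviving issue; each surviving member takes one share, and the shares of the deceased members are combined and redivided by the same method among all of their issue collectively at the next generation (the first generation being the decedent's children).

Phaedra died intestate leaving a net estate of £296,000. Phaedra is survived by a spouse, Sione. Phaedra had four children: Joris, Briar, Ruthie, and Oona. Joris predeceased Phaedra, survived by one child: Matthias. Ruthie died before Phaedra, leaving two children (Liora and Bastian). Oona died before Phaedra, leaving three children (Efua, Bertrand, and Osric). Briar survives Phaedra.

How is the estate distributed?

Sione takes one-half of £296,000 = £148,000. The remaining £148,000 passes to the descendants.
The descendants' portion (£148,000) is divided at the children's generation into 4 shares of £37,000. Briar takes £37,000. The 3 shares of the deceased (Joris, Ruthie, and Oona) are combined into a pool of £111,000.
That pool (£111,000) is divided at the grandchildren's generation equally among Matthias, Liora, Bastian, Efua, Bertrand, and Osric: £18,500 each.

Sione: £148,000; Matthias: £18,500; Briar: £37,000; Liora: £18,500; Bastian: £18,500; Efua: £18,500; Bertrand: £18,500; Osric: £18,500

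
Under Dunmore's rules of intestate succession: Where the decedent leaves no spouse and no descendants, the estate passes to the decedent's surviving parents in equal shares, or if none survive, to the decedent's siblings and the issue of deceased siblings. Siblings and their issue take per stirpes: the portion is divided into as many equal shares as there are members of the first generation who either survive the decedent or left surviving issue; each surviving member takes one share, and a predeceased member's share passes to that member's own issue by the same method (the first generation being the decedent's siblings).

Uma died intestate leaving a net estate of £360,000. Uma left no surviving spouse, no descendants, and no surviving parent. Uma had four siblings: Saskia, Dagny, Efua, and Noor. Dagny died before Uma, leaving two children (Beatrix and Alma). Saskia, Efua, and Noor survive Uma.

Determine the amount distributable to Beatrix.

The entire £360,000 passes to the siblings and their issue.
That amount (£360,000) is divided into 4 shares of £90,000: Saskia, Efua, and Noor each take £90,000; Dagny's £90,000 share passes to Dagny's issue.
Dagny's share (£90,000) is divided into 2 shares of £45,000: Beatrix and Alma each take £45,000.

Beatrix receives £45,000.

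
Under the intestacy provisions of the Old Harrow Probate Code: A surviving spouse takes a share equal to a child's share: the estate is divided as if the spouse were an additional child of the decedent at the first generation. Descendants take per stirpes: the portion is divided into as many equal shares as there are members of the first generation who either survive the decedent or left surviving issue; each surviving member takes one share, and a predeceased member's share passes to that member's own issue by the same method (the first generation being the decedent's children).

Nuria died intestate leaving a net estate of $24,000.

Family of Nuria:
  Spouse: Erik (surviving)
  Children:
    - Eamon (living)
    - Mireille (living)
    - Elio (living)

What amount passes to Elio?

Elio receives $6,000.

The spouse counts as an additional share at the children's level, so there are 4 primary shares of $6,000. Erik takes one such share ($6,000).
The children's combined portion ($18,000) is divided into 3 shares of $6,000: Eamon, Mireille, and Elio each take $6,000.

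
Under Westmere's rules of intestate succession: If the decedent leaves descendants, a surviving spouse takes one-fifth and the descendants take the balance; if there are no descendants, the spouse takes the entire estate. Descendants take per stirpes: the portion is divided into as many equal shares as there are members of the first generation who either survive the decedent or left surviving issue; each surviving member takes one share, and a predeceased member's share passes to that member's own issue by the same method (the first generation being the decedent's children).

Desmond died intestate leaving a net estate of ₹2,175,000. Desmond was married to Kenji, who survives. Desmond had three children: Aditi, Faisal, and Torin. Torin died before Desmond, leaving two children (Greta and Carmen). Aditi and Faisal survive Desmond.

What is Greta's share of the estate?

Kenji takes one-fifth of ₹2,175,000 = ₹435,000. The remaining ₹1,740,000 passes to the descendants.
The descendants' portion (₹1,740,000) is divided into 3 shares of ₹580,000: Aditi and Faisal each take ₹580,000; Torin's ₹580,000 share passes to Torin's issue.
Torin's share (₹580,000) is divided into 2 shares of ₹290,000: Greta and Carmen each take ₹290,000.

Greta receives ₹290,000.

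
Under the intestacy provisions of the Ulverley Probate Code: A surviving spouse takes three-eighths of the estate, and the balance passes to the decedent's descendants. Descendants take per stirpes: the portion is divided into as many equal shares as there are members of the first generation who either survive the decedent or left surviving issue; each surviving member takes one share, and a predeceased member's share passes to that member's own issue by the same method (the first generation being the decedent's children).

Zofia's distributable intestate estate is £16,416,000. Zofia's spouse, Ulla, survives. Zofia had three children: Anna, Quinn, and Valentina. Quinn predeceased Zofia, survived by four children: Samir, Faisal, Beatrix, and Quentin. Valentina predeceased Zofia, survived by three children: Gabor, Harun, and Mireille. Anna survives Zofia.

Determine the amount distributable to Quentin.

Ulla takes three-eighths of £16,416,000 = £6,156,000. The remaining £10,260,000 passes to the descendants.
The descendants' portion (£10,260,000) is divided into 3 shares of £3,420,000: Anna takes £3,420,000; Quinn's £3,420,000 share passes to Quinn's issue; Valentina's £3,420,000 share passes to Valentina's issue.
Quinn's share (£3,420,000) is divided into 4 shares of £855,000: Samir, Faisal, Beatrix, and Quentin each take £855,000.
Valentina's share (£3,420,000) is divided into 3 shares of £1,140,000: Gabor, Harun, and Mireille each take £1,140,000.

Quentin receives £855,000.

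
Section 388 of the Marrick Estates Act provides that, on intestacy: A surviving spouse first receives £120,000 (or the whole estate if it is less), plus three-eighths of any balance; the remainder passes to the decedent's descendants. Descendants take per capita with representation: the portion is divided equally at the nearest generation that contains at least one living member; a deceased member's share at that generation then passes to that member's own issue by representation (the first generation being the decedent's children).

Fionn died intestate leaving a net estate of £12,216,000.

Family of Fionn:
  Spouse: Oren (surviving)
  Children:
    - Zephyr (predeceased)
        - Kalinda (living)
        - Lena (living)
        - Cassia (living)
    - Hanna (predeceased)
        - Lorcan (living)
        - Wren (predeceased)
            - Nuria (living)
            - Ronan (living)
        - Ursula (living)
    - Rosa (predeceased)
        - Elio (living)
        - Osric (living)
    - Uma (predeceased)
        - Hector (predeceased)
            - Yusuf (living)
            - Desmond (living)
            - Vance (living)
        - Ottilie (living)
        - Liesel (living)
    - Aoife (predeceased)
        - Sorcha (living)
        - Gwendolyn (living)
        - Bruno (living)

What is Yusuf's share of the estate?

Yusuf receives £180,000.

Oren first takes £120,000, leaving a balance of £12,096,000. Oren then takes three-eighths of the balance (£4,536,000), for a total of £4,656,000. The remaining £7,560,000 passes to the descendants.
No child survives, so the initial division is made at the grandchildren's generation.
The descendants' portion (£7,560,000) is divided into 14 shares of £540,000: Kalinda, Lena, Cassia, Lorcan, Ursula, Elio, Osric, Ottilie, Liesel, Sorcha, Gwendolyn, and Bruno each take £540,000; Wren's £540,000 share passes to Wren's issue; Hector's £540,000 share passes to Hector's issue.
Wren's share (£540,000) is divided into 2 shares of £270,000: Nuria and Ronan each take £270,000.
Hector's share (£540,000) is divided into 3 shares of £180,000: Yusuf, Desmond, and Vance each take £180,000.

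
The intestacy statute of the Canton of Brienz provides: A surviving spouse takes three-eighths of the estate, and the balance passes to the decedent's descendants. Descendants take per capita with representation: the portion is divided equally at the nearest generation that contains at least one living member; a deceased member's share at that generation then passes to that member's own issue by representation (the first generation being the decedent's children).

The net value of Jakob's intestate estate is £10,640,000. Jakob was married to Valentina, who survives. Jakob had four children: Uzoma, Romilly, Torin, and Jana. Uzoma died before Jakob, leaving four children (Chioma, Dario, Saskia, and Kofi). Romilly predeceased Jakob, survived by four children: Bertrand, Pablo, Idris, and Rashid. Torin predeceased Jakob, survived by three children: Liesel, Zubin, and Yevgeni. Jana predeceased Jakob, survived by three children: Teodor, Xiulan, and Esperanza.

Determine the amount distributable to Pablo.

Pablo receives £475,000.

Valentina takes three-eighths of £10,640,000 = £3,990,000. The remaining £6,650,000 passes to the descendants.
No child survives, so the initial division is made at the grandchildren's generation.
The descendants' portion (£6,650,000) is divided into 14 shares of £475,000: Chioma, Dario, Saskia, Kofi, Bertrand, Pablo, Idris, Rashid, Liesel, Zubin, Yevgeni, Teodor, Xiulan, and Esperanza each take £475,000.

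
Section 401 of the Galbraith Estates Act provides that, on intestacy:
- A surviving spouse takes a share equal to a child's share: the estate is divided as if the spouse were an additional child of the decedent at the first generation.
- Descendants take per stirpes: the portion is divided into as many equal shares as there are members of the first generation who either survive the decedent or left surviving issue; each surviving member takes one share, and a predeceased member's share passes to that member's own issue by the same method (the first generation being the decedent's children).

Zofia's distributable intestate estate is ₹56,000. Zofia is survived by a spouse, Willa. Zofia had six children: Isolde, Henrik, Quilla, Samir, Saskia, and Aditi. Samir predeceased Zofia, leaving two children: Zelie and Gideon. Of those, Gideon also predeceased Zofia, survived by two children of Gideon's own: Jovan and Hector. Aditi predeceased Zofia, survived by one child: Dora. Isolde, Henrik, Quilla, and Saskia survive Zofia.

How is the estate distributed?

The spouse counts as an additional share at the children's level, so there are 7 primary shares of ₹8,000. Willa takes one such share (₹8,000).
The children's combined portion (₹48,000) is divided into 6 shares of ₹8,000: Isolde, Henrik, Quilla, and Saskia each take ₹8,000; Samir's ₹8,000 share passes to Samir's issue; Aditi's ₹8,000 share passes to Aditi's issue.
Samir's share (₹8,000) is divided into 2 shares of ₹4,000: Zelie takes ₹4,000; Gideon's ₹4,000 share passes to Gideon's issue.
Gideon's share (₹4,000) is divided into 2 shares of ₹2,000: Jovan and Hector each take ₹2,000.
Aditi's share (₹8,000) passes entirely to Dora.

Willa: ₹8,000; Isolde: ₹8,000; Henrik: ₹8,000; Quilla: ₹8,000; Zelie: ₹4,000; Jovan: ₹2,000; Hector: ₹2,000; Saskia: ₹8,000; Dora: ₹8,000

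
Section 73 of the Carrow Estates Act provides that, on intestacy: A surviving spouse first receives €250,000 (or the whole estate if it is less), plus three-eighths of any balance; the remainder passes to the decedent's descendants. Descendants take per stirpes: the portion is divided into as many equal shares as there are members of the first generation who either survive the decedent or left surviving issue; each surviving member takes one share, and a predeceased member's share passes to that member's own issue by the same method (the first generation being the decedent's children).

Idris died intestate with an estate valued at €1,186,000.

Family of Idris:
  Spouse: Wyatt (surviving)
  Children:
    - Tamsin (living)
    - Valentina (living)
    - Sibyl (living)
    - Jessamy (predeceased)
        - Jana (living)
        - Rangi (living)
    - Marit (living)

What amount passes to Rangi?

Rangi receives €58,500.

Wyatt first takes €250,000, leaving a balance of €936,000. Wyatt then takes three-eighths of the balance (€351,000), for a total of €601,000. The remaining €585,000 passes to the descendants.
The descendants' portion (€585,000) is divided into 5 shares of €117,000: Tamsin, Valentina, Sibyl, and Marit each take €117,000; Jessamy's €117,000 share passes to Jessamy's issue.
Jessamy's share (€117,000) is divided into 2 shares of €58,500: Jana and Rangi each take €58,500.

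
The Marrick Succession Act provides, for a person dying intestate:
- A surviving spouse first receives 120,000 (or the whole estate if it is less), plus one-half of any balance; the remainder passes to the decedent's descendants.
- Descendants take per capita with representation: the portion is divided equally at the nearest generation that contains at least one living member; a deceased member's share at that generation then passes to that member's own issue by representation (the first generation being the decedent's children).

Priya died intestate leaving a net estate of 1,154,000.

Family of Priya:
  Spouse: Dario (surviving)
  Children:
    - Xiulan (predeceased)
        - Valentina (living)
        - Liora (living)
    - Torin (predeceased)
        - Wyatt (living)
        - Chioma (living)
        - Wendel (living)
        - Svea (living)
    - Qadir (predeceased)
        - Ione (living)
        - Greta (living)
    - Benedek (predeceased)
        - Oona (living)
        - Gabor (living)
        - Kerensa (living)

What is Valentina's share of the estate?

Dario first takes 120,000, leaving a balance of 1,034,000. Dario then takes one-half of the balance (517,000), for a total of 637,000. The remaining 517,000 passes to the descendants.
No child survives, so the initial division is made at the grandchildren's generation.
The descendants' portion (517,000) is divided into 11 shares of 47,000: Valentina, Liora, Wyatt, Chioma, Wendel, Svea, Ione, Greta, Oona, Gabor, and Kerensa each take 47,000.

Valentina receives 47,000.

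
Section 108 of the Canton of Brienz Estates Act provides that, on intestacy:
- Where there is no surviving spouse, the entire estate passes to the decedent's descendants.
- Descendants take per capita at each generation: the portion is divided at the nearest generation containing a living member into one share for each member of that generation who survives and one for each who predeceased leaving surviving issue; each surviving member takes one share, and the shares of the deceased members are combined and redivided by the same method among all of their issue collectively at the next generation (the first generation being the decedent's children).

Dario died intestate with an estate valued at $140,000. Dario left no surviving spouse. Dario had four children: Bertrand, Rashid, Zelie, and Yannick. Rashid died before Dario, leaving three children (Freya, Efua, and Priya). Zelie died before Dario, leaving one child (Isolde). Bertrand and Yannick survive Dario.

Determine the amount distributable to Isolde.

The entire $140,000 passes to the descendants.
That amount ($140,000) is divided at the children's generation into 4 shares of $35,000. Bertrand and Yannick each take $35,000. The 2 shares of the deceased (Rashid and Zelie) are combined into a pool of $70,000.
That pool ($70,000) is divided at the grandchildren's generation equally among Freya, Efua, Priya, and Isolde: $17,500 each.

Isolde receives $17,500.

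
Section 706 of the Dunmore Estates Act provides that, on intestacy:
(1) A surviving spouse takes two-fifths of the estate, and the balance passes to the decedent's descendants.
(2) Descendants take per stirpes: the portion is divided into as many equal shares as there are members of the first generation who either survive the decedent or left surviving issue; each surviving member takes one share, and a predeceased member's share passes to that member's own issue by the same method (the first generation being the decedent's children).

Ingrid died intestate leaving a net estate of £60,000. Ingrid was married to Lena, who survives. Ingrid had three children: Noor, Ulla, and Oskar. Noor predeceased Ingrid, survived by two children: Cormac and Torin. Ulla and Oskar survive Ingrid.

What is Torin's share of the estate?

Lena takes two-fifths of £60,000 = £24,000. The remaining £36,000 passes to the descendants.
The descendants' portion (£36,000) is divided into 3 shares of £12,000: Ulla and Oskar each take £12,000; Noor's £12,000 share passes to Noor's issue.
Noor's share (£12,000) is divided into 2 shares of £6,000: Cormac and Torin each take £6,000.

Torin receives £6,000.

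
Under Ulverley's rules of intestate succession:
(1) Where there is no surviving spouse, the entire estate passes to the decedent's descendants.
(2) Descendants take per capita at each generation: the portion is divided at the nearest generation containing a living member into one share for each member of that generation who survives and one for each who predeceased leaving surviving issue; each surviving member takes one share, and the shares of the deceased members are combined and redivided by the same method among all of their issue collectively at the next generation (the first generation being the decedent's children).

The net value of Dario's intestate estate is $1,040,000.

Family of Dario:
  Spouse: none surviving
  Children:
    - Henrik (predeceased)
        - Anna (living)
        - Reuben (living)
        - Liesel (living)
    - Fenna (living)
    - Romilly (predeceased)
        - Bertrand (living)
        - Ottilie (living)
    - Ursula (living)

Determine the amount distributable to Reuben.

Reuben receives $104,000.

The entire $1,040,000 passes to the descendants.
That amount ($1,040,000) is divided at the children's generation into 4 shares of $260,000. Fenna and Ursula each take $260,000. The 2 shares of the deceased (Henrik and Romilly) are combined into a pool of $520,000.
That pool ($520,000) is divided at the grandchildren's generation equally among Anna, Reuben, Liesel, Bertrand, and Ottilie: $104,000 each.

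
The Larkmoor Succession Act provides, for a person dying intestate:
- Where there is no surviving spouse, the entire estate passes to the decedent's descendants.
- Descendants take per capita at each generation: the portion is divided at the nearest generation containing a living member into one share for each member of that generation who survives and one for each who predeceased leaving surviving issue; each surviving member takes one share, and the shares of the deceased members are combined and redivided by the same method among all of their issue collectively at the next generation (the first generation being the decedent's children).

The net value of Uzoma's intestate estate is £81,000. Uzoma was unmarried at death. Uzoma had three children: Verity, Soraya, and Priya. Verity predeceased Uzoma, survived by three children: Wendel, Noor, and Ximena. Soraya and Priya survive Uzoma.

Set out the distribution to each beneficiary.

Wendel: £9,000; Noor: £9,000; Ximena: £9,000; Soraya: £27,000; Priya: £27,000

The entire £81,000 passes to the descendants.
That amount (£81,000) is divided at the children's generation into 3 shares of £27,000. Soraya and Priya each take £27,000. The remaining share for the deceased Verity (£27,000) is carried to the next generation.
That pool (£27,000) is divided at the grandchildren's generation equally among Wendel, Noor, and Ximena: £9,000 each.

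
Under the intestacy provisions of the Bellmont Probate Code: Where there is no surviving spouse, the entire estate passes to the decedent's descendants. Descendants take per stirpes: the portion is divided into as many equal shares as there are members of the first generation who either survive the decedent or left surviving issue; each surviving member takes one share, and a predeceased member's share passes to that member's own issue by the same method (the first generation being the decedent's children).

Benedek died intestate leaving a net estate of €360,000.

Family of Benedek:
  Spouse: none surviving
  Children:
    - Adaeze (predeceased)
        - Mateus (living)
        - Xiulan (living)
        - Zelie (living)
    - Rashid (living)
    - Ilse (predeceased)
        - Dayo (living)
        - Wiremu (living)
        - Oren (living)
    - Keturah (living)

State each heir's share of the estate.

The entire €360,000 passes to the descendants.
That amount (€360,000) is divided into 4 shares of €90,000: Rashid and Keturah each take €90,000; Adaeze's €90,000 share passes to Adaeze's issue; Ilse's €90,000 share passes to Ilse's issue.
Adaeze's share (€90,000) is divided into 3 shares of €30,000: Mateus, Xiulan, and Zelie each take €30,000.
Ilse's share (€90,000) is divided into 3 shares of €30,000: Dayo, Wiremu, and Oren each take €30,000.

Mateus: €30,000; Xiulan: €30,000; Zelie: €30,000; Rashid: €90,000; Dayo: €30,000; Wiremu: €30,000; Oren: €30,000; Keturah: €90,000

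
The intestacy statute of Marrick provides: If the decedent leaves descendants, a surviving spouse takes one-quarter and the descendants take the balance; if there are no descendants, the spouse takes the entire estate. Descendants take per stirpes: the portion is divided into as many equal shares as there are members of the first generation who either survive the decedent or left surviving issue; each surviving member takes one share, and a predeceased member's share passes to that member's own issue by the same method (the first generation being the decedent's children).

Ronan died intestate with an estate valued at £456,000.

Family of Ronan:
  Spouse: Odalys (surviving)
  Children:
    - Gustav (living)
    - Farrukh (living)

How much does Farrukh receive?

Farrukh receives £171,000.

Odalys takes one-quarter of £456,000 = £114,000. The remaining £342,000 passes to the descendants.
The descendants' portion (£342,000) is divided into 2 shares of £171,000: Gustav and Farrukh each take £171,000.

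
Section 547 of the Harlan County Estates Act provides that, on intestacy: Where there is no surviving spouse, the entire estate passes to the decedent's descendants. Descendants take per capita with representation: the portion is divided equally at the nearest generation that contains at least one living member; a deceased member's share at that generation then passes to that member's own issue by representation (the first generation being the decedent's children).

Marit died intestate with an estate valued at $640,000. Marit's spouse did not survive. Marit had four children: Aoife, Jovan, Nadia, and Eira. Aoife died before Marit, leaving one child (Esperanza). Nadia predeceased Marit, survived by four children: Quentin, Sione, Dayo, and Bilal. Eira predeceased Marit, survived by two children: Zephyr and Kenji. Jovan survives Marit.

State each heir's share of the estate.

Esperanza: $160,000; Jovan: $160,000; Quentin: $40,000; Sione: $40,000; Dayo: $40,000; Bilal: $40,000; Zephyr: $80,000; Kenji: $80,000

The entire $640,000 passes to the descendants.
That amount ($640,000) is divided into 4 shares of $160,000: Jovan takes $160,000; Aoife's $160,000 share passes to Aoife's issue; Nadia's $160,000 share passes to Nadia's issue; Eira's $160,000 share passes to Eira's issue.
Aoife's share ($160,000) passes entirely to Esperanza.
Nadia's share ($160,000) is divided into 4 shares of $40,000: Quentin, Sione, Dayo, and Bilal each take $40,000.
Eira's share ($160,000) is divided into 2 shares of $80,000: Zephyr and Kenji each take $80,000.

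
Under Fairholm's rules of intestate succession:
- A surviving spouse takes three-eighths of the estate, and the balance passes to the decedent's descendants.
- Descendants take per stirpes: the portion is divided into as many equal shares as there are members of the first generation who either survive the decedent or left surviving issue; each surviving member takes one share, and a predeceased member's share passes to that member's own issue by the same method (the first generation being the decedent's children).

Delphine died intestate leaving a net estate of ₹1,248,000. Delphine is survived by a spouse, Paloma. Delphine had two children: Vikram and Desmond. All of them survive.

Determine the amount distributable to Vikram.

Paloma takes three-eighths of ₹1,248,000 = ₹468,000. The remaining ₹780,000 passes to the descendants.
The descendants' portion (₹780,000) is divided into 2 shares of ₹390,000: Vikram and Desmond each take ₹390,000.

Vikram receives ₹390,000.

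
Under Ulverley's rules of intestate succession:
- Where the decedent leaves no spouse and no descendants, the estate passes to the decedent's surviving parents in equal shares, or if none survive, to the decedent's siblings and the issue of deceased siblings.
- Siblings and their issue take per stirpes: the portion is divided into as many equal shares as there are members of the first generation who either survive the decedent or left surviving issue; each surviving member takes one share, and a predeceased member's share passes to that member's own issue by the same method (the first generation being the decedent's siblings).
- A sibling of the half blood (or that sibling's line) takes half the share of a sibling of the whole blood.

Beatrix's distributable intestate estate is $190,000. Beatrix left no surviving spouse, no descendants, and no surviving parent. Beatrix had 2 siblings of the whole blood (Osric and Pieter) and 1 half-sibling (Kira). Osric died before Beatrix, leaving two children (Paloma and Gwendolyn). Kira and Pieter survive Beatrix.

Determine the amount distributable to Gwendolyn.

The entire $190,000 passes to the siblings and their issue.
Counting each half-blood sibling's line as half a unit, there are 5/2 units in $190,000, so one unit is $76,000. Whole-blood lines (Osric and Pieter) take $76,000 each; half-blood lines (Kira) take $38,000 each.
Osric's share ($76,000) is divided into 2 shares of $38,000: Paloma and Gwendolyn each take $38,000.

Gwendolyn receives $38,000.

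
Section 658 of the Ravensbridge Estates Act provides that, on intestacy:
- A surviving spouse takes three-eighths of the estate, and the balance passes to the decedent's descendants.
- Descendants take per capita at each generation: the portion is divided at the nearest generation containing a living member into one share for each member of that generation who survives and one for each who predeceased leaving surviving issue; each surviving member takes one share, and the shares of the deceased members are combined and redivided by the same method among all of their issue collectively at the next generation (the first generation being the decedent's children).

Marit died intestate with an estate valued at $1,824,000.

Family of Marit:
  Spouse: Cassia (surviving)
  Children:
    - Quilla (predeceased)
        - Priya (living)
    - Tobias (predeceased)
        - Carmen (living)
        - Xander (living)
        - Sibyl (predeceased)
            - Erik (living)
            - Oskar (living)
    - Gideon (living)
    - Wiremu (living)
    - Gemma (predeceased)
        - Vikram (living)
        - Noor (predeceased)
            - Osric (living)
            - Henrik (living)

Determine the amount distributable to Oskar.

Oskar receives $57,000.

Cassia takes three-eighths of $1,824,000 = $684,000. The remaining $1,140,000 passes to the descendants.
The descendants' portion ($1,140,000) is divided at the children's generation into 5 shares of $228,000. Gideon and Wiremu each take $228,000. The 3 shares of the deceased (Quilla, Tobias, and Gemma) are combined into a pool of $684,000.
That pool ($684,000) is divided at the grandchildren's generation into 6 shares of $114,000. Priya, Carmen, Xander, and Vikram each take $114,000. The 2 shares of the deceased (Sibyl and Noor) are combined into a pool of $228,000.
That pool ($228,000) is divided at the great-grandchildren's generation equally among Erik, Oskar, Osric, and Henrik: $57,000 each.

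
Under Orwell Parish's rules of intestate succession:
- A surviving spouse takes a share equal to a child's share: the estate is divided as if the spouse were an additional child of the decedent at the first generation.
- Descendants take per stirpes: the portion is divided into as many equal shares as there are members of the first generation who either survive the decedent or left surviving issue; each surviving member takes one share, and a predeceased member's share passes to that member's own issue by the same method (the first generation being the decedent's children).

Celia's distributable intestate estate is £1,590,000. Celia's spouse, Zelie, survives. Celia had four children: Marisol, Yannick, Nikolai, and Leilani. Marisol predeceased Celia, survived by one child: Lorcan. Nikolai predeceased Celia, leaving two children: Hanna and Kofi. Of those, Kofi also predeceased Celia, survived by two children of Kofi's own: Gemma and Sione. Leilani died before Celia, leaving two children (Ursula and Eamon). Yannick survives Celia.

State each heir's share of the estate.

Zelie: £318,000; Lorcan: £318,000; Yannick: £318,000; Hanna: £159,000; Gemma: £79,500; Sione: £79,500; Ursula: £159,000; Eamon: £159,000

The spouse counts as an additional share at the children's level, so there are 5 primary shares of £318,000. Zelie takes one such share (£318,000).
The children's combined portion (£1,272,000) is divided into 4 shares of £318,000: Yannick takes £318,000; Marisol's £318,000 share passes to Marisol's issue; Nikolai's £318,000 share passes to Nikolai's issue; Leilani's £318,000 share passes to Leilani's issue.
Marisol's share (£318,000) passes entirely to Lorcan.
Nikolai's share (£318,000) is divided into 2 shares of £159,000: Hanna takes £159,000; Kofi's £159,000 share passes to Kofi's issue.
Kofi's share (£159,000) is divided into 2 shares of £79,500: Gemma and Sione each take £79,500.
Leilani's share (£318,000) is divided into 2 shares of £159,000: Ursula and Eamon each take £159,000.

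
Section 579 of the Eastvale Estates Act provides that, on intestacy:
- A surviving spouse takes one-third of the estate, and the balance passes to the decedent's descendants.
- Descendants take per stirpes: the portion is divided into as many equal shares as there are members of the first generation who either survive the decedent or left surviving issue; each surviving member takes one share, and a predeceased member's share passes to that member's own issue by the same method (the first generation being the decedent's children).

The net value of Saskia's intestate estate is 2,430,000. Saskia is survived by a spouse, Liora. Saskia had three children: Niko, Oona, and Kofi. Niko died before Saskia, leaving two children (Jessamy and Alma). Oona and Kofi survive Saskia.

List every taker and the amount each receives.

Liora takes one-third of 2,430,000 = 810,000. The remaining 1,620,000 passes to the descendants.
The descendants' portion (1,620,000) is divided into 3 shares of 540,000: Oona and Kofi each take 540,000; Niko's 540,000 share passes to Niko's issue.
Niko's share (540,000) is divided into 2 shares of 270,000: Jessamy and Alma each take 270,000.

Liora: 810,000; Jessamy: 270,000; Alma: 270,000; Oona: 540,000; Kofi: 540,000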